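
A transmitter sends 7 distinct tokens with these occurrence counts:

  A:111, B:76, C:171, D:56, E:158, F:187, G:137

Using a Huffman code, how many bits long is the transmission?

2462

Merge the two smallest weights repeatedly:
combine D(56), B(76) → 132
combine A(111), 132 → 243
combine G(137), E(158) → 295
combine C(171), F(187) → 358
combine 243, 295 → 538
combine 358, 538 → 896
The encoded length is the sum of every internal node's weight: 132 + 243 + 295 + 358 + 538 + 896 = 2462 bits.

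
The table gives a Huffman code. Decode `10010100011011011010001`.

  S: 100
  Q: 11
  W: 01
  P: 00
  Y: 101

SYPWYYYPW

Read left to right; each codeword is recognised as soon as it completes (prefix code):
  100→S | 101→Y | 00→P | 01→W | 101→Y | 101→Y | 101→Y | 00→P | 01→W
Decoded message: SYPWYYYPW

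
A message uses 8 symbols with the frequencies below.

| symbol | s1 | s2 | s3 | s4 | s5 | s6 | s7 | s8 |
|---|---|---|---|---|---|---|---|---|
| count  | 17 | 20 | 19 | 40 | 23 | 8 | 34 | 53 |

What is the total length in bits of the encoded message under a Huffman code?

613

Greedily combine the two least-frequent nodes:
s6(8) + s1(17) → 25
s3(19) + s2(20) → 39
s5(23) + 25 → 48
s7(34) + 39 → 73
s4(40) + 48 → 88
s8(53) + 73 → 126
88 + 126 → 214
The encoded length is the sum of every internal node's weight: 25 + 39 + 48 + 73 + 88 + 126 + 214 = 613 bits.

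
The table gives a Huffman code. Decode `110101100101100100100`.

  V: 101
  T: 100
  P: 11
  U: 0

Read left to right; each codeword is recognised as soon as it completes (prefix code):
  11→P | 0→U | 101→V | 100→T | 101→V | 100→T | 100→T | 100→T
Decoded message: PUVTVTTT

PUVTVTTT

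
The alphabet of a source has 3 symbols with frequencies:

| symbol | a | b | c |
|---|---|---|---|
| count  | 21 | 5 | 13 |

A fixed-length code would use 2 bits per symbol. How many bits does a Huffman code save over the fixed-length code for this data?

Fixed-length: 2 bits × 39 symbols = 78 bits.
Huffman merges:
combine b(5), c(13) → 18
combine 18, a(21) → 39
Huffman total = 18 + 39 = 57 bits.
Saving = 78 − 57 = 21 bits.

21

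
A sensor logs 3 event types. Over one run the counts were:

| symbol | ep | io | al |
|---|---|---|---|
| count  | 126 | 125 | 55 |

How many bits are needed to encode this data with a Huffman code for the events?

Greedily combine the two least-frequent nodes:
al(55) + io(125) → 180
ep(126) + 180 → 306
The encoded length is the sum of every internal node's weight: 180 + 306 = 486 bits.

486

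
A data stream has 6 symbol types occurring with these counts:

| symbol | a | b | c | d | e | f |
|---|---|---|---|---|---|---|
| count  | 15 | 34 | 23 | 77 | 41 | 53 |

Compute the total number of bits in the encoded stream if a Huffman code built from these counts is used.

Build the Huffman tree bottom-up:
combine a(15), c(23) → 38
combine b(34), 38 → 72
combine e(41), f(53) → 94
combine 72, d(77) → 149
combine 94, 149 → 243
Total encoded bits = sum of merged weights = 38 + 72 + 94 + 149 + 243 = 596.

596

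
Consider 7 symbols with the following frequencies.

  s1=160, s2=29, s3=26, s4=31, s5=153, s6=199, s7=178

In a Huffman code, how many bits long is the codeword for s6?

Huffman merges, smallest pair first:
merge s3(26) and s2(29): 55
merge s4(31) and 55: 86
merge 86 and s5(153): 239
merge s1(160) and s7(178): 338
merge s6(199) and 239: 438
merge 338 and 438: 776
s6's leaf is at depth 2, giving a 2-bit codeword.

2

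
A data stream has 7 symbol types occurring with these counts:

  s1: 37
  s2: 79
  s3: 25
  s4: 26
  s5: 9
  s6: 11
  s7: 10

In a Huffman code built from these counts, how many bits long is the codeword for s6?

Huffman merges, smallest pair first:
s5(9) + s7(10) → 19
s6(11) + 19 → 30
s3(25) + s4(26) → 51
30 + s1(37) → 67
51 + 67 → 118
s2(79) + 118 → 197
The subtree containing s6 is merged 4 times, so code length = 4.

4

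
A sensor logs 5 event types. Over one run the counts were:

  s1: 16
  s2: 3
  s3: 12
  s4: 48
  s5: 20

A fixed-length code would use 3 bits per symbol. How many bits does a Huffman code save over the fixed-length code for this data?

101

Fixed-length: 3 bits × 99 symbols = 297 bits.
Huffman merges:
merge s2(3) and s3(12): 15
merge 15 and s1(16): 31
merge s5(20) and 31: 51
merge s4(48) and 51: 99
Huffman total = 15 + 31 + 51 + 99 = 196 bits.
Saving = 297 − 196 = 101 bits.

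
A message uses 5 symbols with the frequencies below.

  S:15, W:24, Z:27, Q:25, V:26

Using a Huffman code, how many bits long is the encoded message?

Greedily combine the two least-frequent nodes:
merge S(15) and W(24): 39
merge Q(25) and V(26): 51
merge Z(27) and 39: 66
merge 51 and 66: 117
Total encoded bits = sum of merged weights = 39 + 51 + 66 + 117 = 273.

273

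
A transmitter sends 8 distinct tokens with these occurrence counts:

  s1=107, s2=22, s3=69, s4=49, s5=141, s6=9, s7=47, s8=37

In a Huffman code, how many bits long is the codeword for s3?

3

Build the tree from the bottom:
merge s6(9) and s2(22): 31
merge 31 and s8(37): 68
merge s7(47) and s4(49): 96
merge 68 and s3(69): 137
merge 96 and s1(107): 203
merge 137 and s5(141): 278
merge 203 and 278: 481
The subtree containing s3 is merged 3 times, so code length = 3.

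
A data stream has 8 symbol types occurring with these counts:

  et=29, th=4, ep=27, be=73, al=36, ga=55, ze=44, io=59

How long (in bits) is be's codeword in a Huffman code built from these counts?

2

Repeatedly merge the two smallest:
merge th(4) and ep(27): 31
merge et(29) and 31: 60
merge al(36) and ze(44): 80
merge ga(55) and io(59): 114
merge 60 and be(73): 133
merge 80 and 114: 194
merge 133 and 194: 327
be's leaf is at depth 2, giving a 2-bit codeword.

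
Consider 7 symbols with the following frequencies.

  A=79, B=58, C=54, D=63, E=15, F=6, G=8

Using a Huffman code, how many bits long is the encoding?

Merge the two smallest weights repeatedly:
F(6) + G(8) → 14
14 + E(15) → 29
29 + C(54) → 83
B(58) + D(63) → 121
A(79) + 83 → 162
121 + 162 → 283
The encoded length is the sum of every internal node's weight: 14 + 29 + 83 + 121 + 162 + 283 = 692 bits.

692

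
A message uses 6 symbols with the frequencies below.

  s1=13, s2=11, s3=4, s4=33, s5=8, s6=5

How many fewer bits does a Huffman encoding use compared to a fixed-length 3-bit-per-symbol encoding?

57

Fixed-length: 3 bits × 74 symbols = 222 bits.
Huffman merges:
merge s3(4) and s6(5): 9
merge s5(8) and 9: 17
merge s2(11) and s1(13): 24
merge 17 and 24: 41
merge s4(33) and 41: 74
Huffman total = 9 + 17 + 24 + 41 + 74 = 165 bits.
Saving = 222 − 165 = 57 bits.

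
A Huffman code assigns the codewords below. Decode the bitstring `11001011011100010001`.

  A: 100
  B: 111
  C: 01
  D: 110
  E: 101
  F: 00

Read left to right; each codeword is recognised as soon as it completes (prefix code):
  110→D | 01→C | 01→C | 101→E | 110→D | 00→F | 100→A | 01→C
Decoded message: DCCEDFAC

DCCEDFAC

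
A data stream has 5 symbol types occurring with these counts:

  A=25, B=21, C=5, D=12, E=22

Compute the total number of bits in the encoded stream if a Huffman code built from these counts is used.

187

Build the Huffman tree bottom-up:
merge C(5) and D(12): 17
merge 17 and B(21): 38
merge E(22) and A(25): 47
merge 38 and 47: 85
Total encoded bits = sum of merged weights = 17 + 38 + 47 + 85 = 187.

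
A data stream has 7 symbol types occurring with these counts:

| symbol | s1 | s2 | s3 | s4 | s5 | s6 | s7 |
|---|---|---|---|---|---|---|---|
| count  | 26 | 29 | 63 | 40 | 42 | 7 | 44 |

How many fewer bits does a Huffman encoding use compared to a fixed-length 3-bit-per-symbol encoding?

74

Fixed-length: 3 bits × 251 symbols = 753 bits.
Huffman merges:
combine s6(7), s1(26) → 33
combine s2(29), 33 → 62
combine s4(40), s5(42) → 82
combine s7(44), 62 → 106
combine s3(63), 82 → 145
combine 106, 145 → 251
Huffman total = 33 + 62 + 82 + 106 + 145 + 251 = 679 bits.
Saving = 753 − 679 = 74 bits.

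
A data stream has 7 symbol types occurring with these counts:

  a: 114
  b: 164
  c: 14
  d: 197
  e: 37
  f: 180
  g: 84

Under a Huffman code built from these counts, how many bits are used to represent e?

5

Build the tree from the bottom:
c(14) + e(37) → 51
51 + g(84) → 135
a(114) + 135 → 249
b(164) + f(180) → 344
d(197) + 249 → 446
344 + 446 → 790
e's leaf is at depth 5, giving a 5-bit codeword.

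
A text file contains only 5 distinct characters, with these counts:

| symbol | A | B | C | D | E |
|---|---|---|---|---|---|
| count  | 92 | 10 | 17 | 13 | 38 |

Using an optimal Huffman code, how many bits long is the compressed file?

311

Merge the two smallest weights repeatedly:
combine B(10), D(13) → 23
combine C(17), 23 → 40
combine E(38), 40 → 78
combine 78, A(92) → 170
Each symbol's bit-cost is frequency × depth; summing gives 311 bits (equivalently 23 + 40 + 78 + 170).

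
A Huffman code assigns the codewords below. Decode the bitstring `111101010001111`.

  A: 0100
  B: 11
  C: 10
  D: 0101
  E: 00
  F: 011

Read left to right; each codeword is recognised as soon as it completes (prefix code):
  11→B | 11→B | 0101→D | 00→E | 011→F | 11→B
Decoded message: BBDEFB

BBDEFB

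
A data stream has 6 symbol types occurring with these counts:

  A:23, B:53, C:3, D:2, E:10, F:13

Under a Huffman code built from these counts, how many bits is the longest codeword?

Merge the two lowest-weight nodes at each step:
D(2) + C(3) → 5
5 + E(10) → 15
F(13) + 15 → 28
A(23) + 28 → 51
51 + B(53) → 104
The rarest symbols sit at the bottom; the longest codeword is 5 bits.

5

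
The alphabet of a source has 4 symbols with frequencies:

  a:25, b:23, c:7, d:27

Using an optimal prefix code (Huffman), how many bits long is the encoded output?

Merge the two smallest weights repeatedly:
c(7) + b(23) → 30
a(25) + d(27) → 52
30 + 52 → 82
Each symbol's bit-cost is frequency × depth; summing gives 164 bits (equivalently 30 + 52 + 82).

164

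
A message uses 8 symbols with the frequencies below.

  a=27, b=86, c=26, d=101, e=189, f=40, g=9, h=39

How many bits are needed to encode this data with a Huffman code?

Build the Huffman tree bottom-up:
g(9) + c(26) → 35
a(27) + 35 → 62
h(39) + f(40) → 79
62 + 79 → 141
b(86) + d(101) → 187
141 + 187 → 328
e(189) + 328 → 517
Total encoded bits = sum of merged weights = 35 + 62 + 79 + 141 + 187 + 328 + 517 = 1349.

1349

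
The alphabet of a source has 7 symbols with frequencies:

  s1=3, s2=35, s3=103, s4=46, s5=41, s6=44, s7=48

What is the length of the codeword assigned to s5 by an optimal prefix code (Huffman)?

Huffman merges, smallest pair first:
s1(3) + s2(35) → 38
38 + s5(41) → 79
s6(44) + s4(46) → 90
s7(48) + 79 → 127
90 + s3(103) → 193
127 + 193 → 320
s5 sits 3 levels below the root, so its codeword is 3 bits.

3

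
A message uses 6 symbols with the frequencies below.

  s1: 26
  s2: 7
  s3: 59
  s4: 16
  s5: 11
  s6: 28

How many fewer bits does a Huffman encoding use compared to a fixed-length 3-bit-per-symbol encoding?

Fixed-length: 3 bits × 147 symbols = 441 bits.
Huffman merges:
combine s2(7), s5(11) → 18
combine s4(16), 18 → 34
combine s1(26), s6(28) → 54
combine 34, 54 → 88
combine s3(59), 88 → 147
Huffman total = 18 + 34 + 54 + 88 + 147 = 341 bits.
Saving = 441 − 341 = 100 bits.

100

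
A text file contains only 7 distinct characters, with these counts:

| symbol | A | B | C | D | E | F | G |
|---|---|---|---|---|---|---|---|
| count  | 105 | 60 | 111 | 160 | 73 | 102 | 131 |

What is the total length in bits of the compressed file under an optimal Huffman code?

Build the Huffman tree bottom-up:
combine B(60), E(73) → 133
combine F(102), A(105) → 207
combine C(111), G(131) → 242
combine 133, D(160) → 293
combine 207, 242 → 449
combine 293, 449 → 742
Each symbol's bit-cost is frequency × depth; summing gives 2066 bits (equivalently 133 + 207 + 242 + 293 + 449 + 742).

2066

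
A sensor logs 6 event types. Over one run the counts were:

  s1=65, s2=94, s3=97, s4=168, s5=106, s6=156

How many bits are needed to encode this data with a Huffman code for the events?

Build the Huffman tree bottom-up:
merge s1(65) and s2(94): 159
merge s3(97) and s5(106): 203
merge s6(156) and 159: 315
merge s4(168) and 203: 371
merge 315 and 371: 686
Total encoded bits = sum of merged weights = 159 + 203 + 315 + 371 + 686 = 1734.

1734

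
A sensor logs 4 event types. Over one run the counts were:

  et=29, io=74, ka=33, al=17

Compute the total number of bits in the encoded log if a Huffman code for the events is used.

278

Merge the two smallest weights repeatedly:
al(17) + et(29) → 46
ka(33) + 46 → 79
io(74) + 79 → 153
The encoded length is the sum of every internal node's weight: 46 + 79 + 153 = 278 bits.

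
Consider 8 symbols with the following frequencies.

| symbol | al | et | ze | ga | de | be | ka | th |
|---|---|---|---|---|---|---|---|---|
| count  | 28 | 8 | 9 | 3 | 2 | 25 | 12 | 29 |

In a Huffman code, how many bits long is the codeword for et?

4

Build the tree from the bottom:
merge de(2) and ga(3): 5
merge 5 and et(8): 13
merge ze(9) and ka(12): 21
merge 13 and 21: 34
merge be(25) and al(28): 53
merge th(29) and 34: 63
merge 53 and 63: 116
et's leaf is at depth 4, giving a 4-bit codeword.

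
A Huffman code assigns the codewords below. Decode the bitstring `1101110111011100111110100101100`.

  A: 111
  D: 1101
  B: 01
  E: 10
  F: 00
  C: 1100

DDDCADFEC

Read left to right; each codeword is recognised as soon as it completes (prefix code):
  1101→D | 1101→D | 1101→D | 1100→C | 111→A | 1101→D | 00→F | 10→E | 1100→C
Decoded message: DDDCADFEC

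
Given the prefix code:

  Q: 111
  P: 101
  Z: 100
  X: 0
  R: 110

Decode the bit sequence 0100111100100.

Read left to right; each codeword is recognised as soon as it completes (prefix code):
  0→X | 100→Z | 111→Q | 100→Z | 100→Z
Decoded message: XZQZZ

XZQZZ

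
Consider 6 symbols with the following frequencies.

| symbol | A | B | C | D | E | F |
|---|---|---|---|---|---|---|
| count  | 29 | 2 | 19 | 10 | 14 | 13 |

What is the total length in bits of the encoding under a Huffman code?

Build the Huffman tree bottom-up:
B(2) + D(10) → 12
12 + F(13) → 25
E(14) + C(19) → 33
25 + A(29) → 54
33 + 54 → 87
Each symbol's bit-cost is frequency × depth; summing gives 211 bits (equivalently 12 + 25 + 33 + 54 + 87).

211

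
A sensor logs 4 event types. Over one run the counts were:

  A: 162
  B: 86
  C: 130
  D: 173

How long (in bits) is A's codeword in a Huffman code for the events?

Repeatedly merge the two smallest:
merge B(86) and C(130): 216
merge A(162) and D(173): 335
merge 216 and 335: 551
A sits 2 levels below the root, so its codeword is 2 bits.

2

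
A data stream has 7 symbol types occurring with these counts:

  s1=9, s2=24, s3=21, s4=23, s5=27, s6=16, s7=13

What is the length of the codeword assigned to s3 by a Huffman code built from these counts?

3

Repeatedly merge the two smallest:
combine s1(9), s7(13) → 22
combine s6(16), s3(21) → 37
combine 22, s4(23) → 45
combine s2(24), s5(27) → 51
combine 37, 45 → 82
combine 51, 82 → 133
s3's leaf is at depth 3, giving a 3-bit codeword.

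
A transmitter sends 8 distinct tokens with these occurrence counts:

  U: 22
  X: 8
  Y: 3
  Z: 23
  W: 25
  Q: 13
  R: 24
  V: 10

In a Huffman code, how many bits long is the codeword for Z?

3

Repeatedly merge the two smallest:
merge Y(3) and X(8): 11
merge V(10) and 11: 21
merge Q(13) and 21: 34
merge U(22) and Z(23): 45
merge R(24) and W(25): 49
merge 34 and 45: 79
merge 49 and 79: 128
Z's leaf is at depth 3, giving a 3-bit codeword.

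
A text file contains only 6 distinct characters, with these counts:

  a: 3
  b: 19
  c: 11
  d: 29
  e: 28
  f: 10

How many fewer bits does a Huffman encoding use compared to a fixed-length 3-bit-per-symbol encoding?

63

Fixed-length: 3 bits × 100 symbols = 300 bits.
Huffman merges:
a(3) + f(10) → 13
c(11) + 13 → 24
b(19) + 24 → 43
e(28) + d(29) → 57
43 + 57 → 100
Huffman total = 13 + 24 + 43 + 57 + 100 = 237 bits.
Saving = 300 − 237 = 63 bits.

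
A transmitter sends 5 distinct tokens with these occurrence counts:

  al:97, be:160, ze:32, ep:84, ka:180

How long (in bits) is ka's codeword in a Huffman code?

2

Huffman merges, smallest pair first:
merge ze(32) and ep(84): 116
merge al(97) and 116: 213
merge be(160) and ka(180): 340
merge 213 and 340: 553
ka sits 2 levels below the root, so its codeword is 2 bits.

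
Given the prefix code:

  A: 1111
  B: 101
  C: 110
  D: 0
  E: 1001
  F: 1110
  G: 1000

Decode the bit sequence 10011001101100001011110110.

Read left to right; each codeword is recognised as soon as it completes (prefix code):
  1001→E | 1001→E | 101→B | 1000→G | 0→D | 101→B | 1110→F | 110→C
Decoded message: EEBGDBFC

EEBGDBFC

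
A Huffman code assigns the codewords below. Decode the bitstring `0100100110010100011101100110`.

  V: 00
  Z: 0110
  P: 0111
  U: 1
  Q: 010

QQZQUVPZZ

Read left to right; each codeword is recognised as soon as it completes (prefix code):
  010→Q | 010→Q | 0110→Z | 010→Q | 1→U | 00→V | 0111→P | 0110→Z | 0110→Z
Decoded message: QQZQUVPZZ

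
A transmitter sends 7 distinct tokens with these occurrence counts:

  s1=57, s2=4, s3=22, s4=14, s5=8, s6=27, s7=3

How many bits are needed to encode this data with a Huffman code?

Merge the two smallest weights repeatedly:
merge s7(3) and s2(4): 7
merge 7 and s5(8): 15
merge s4(14) and 15: 29
merge s3(22) and s6(27): 49
merge 29 and 49: 78
merge s1(57) and 78: 135
The encoded length is the sum of every internal node's weight: 7 + 15 + 29 + 49 + 78 + 135 = 313 bits.

313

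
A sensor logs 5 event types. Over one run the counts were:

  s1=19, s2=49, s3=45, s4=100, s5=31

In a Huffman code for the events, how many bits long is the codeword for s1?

3

Huffman merges, smallest pair first:
combine s1(19), s5(31) → 50
combine s3(45), s2(49) → 94
combine 50, 94 → 144
combine s4(100), 144 → 244
The subtree containing s1 is merged 3 times, so code length = 3.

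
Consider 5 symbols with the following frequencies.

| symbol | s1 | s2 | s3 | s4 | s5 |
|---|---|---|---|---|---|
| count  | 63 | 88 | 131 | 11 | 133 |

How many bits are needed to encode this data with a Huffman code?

926

Build the Huffman tree bottom-up:
merge s4(11) and s1(63): 74
merge 74 and s2(88): 162
merge s3(131) and s5(133): 264
merge 162 and 264: 426
The encoded length is the sum of every internal node's weight: 74 + 162 + 264 + 426 = 926 bits.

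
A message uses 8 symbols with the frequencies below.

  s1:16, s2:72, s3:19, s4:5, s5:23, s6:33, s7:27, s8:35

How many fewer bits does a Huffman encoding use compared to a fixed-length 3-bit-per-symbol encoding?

51

Fixed-length: 3 bits × 230 symbols = 690 bits.
Huffman merges:
merge s4(5) and s1(16): 21
merge s3(19) and 21: 40
merge s5(23) and s7(27): 50
merge s6(33) and s8(35): 68
merge 40 and 50: 90
merge 68 and s2(72): 140
merge 90 and 140: 230
Huffman total = 21 + 40 + 50 + 68 + 90 + 140 + 230 = 639 bits.
Saving = 690 − 639 = 51 bits.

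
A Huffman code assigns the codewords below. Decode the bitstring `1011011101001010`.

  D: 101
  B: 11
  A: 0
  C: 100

Read left to right; each codeword is recognised as soon as it completes (prefix code):
  101→D | 101→D | 11→B | 0→A | 100→C | 101→D | 0→A
Decoded message: DDBACDA

DDBACDA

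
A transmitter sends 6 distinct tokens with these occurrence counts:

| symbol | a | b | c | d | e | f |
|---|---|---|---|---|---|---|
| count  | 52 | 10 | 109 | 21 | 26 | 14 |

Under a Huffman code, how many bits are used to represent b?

Huffman merges, smallest pair first:
b(10) + f(14) → 24
d(21) + 24 → 45
e(26) + 45 → 71
a(52) + 71 → 123
c(109) + 123 → 232
b's leaf is at depth 5, giving a 5-bit codeword.

5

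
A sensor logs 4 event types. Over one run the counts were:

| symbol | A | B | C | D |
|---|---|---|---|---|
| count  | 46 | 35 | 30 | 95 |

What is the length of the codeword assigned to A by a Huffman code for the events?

Build the tree from the bottom:
merge C(30) and B(35): 65
merge A(46) and 65: 111
merge D(95) and 111: 206
A's leaf is at depth 2, giving a 2-bit codeword.

2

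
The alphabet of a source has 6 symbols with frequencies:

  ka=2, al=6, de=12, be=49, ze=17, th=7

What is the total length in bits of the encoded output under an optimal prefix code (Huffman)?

Build the Huffman tree bottom-up:
merge ka(2) and al(6): 8
merge th(7) and 8: 15
merge de(12) and 15: 27
merge ze(17) and 27: 44
merge 44 and be(49): 93
Total encoded bits = sum of merged weights = 8 + 15 + 27 + 44 + 93 = 187.

187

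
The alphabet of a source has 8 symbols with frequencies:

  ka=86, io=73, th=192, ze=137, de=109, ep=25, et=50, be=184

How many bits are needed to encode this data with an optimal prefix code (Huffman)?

Greedily combine the two least-frequent nodes:
ep(25) + et(50) → 75
io(73) + 75 → 148
ka(86) + de(109) → 195
ze(137) + 148 → 285
be(184) + th(192) → 376
195 + 285 → 480
376 + 480 → 856
Total encoded bits = sum of merged weights = 75 + 148 + 195 + 285 + 376 + 480 + 856 = 2415.

2415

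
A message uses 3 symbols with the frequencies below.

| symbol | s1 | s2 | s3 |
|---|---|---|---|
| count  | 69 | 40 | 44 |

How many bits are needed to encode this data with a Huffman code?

237

Merge the two smallest weights repeatedly:
merge s2(40) and s3(44): 84
merge s1(69) and 84: 153
Each symbol's bit-cost is frequency × depth; summing gives 237 bits (equivalently 84 + 153).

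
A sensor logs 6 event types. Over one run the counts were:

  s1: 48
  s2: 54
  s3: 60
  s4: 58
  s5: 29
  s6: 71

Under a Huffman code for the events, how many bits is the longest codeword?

Merge the two lowest-weight nodes at each step:
merge s5(29) and s1(48): 77
merge s2(54) and s4(58): 112
merge s3(60) and s6(71): 131
merge 77 and 112: 189
merge 131 and 189: 320
The rarest symbols sit at the bottom; the longest codeword is 3 bits.

3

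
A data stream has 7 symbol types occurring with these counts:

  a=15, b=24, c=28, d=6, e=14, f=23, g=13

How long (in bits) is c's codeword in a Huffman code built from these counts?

2

Repeatedly merge the two smallest:
d(6) + g(13) → 19
e(14) + a(15) → 29
19 + f(23) → 42
b(24) + c(28) → 52
29 + 42 → 71
52 + 71 → 123
c's leaf is at depth 2, giving a 2-bit codeword.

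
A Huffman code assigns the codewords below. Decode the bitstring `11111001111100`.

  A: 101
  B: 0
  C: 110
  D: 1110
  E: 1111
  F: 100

Read left to right; each codeword is recognised as soon as it completes (prefix code):
  1111→E | 100→F | 1111→E | 100→F
Decoded message: EFEF

EFEF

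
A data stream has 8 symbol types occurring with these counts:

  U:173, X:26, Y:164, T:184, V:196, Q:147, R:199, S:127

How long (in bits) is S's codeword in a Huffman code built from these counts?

4

Repeatedly merge the two smallest:
combine X(26), S(127) → 153
combine Q(147), 153 → 300
combine Y(164), U(173) → 337
combine T(184), V(196) → 380
combine R(199), 300 → 499
combine 337, 380 → 717
combine 499, 717 → 1216
The subtree containing S is merged 4 times, so code length = 4.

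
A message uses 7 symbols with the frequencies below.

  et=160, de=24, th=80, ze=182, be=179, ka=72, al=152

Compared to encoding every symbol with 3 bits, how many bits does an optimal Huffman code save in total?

Fixed-length: 3 bits × 849 symbols = 2547 bits.
Huffman merges:
merge de(24) and ka(72): 96
merge th(80) and 96: 176
merge al(152) and et(160): 312
merge 176 and be(179): 355
merge ze(182) and 312: 494
merge 355 and 494: 849
Huffman total = 96 + 176 + 312 + 355 + 494 + 849 = 2282 bits.
Saving = 2547 − 2282 = 265 bits.

265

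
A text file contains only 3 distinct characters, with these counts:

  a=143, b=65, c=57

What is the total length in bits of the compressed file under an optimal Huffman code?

Build the Huffman tree bottom-up:
merge c(57) and b(65): 122
merge 122 and a(143): 265
The encoded length is the sum of every internal node's weight: 122 + 265 = 387 bits.

387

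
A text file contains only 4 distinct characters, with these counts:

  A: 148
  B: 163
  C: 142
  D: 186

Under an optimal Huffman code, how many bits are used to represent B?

2

Build the tree from the bottom:
merge C(142) and A(148): 290
merge B(163) and D(186): 349
merge 290 and 349: 639
The subtree containing B is merged 2 times, so code length = 2.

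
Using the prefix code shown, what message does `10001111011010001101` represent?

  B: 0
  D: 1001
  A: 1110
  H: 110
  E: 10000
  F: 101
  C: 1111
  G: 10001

GAHGF

Read left to right; each codeword is recognised as soon as it completes (prefix code):
  10001→G | 1110→A | 110→H | 10001→G | 101→F
Decoded message: GAHGF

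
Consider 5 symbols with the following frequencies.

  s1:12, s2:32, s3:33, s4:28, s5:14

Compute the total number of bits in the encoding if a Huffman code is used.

264

Merge the two smallest weights repeatedly:
s1(12) + s5(14) → 26
26 + s4(28) → 54
s2(32) + s3(33) → 65
54 + 65 → 119
Each symbol's bit-cost is frequency × depth; summing gives 264 bits (equivalently 26 + 54 + 65 + 119).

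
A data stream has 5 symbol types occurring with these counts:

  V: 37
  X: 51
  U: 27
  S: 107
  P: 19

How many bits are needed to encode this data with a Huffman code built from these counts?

504

Build the Huffman tree bottom-up:
merge P(19) and U(27): 46
merge V(37) and 46: 83
merge X(51) and 83: 134
merge S(107) and 134: 241
Total encoded bits = sum of merged weights = 46 + 83 + 134 + 241 = 504.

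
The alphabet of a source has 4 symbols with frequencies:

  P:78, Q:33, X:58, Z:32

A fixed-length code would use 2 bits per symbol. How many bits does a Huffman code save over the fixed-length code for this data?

13

Fixed-length: 2 bits × 201 symbols = 402 bits.
Huffman merges:
Z(32) + Q(33) → 65
X(58) + 65 → 123
P(78) + 123 → 201
Huffman total = 65 + 123 + 201 = 389 bits.
Saving = 402 − 389 = 13 bits.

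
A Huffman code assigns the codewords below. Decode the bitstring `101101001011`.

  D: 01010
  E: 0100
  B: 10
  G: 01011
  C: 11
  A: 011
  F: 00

Read left to right; each codeword is recognised as soon as it completes (prefix code):
  10→B | 11→C | 0100→E | 10→B | 11→C
Decoded message: BCEBC

BCEBC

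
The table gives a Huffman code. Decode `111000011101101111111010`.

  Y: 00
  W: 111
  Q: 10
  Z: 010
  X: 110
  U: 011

WYYWUUWXQ

Read left to right; each codeword is recognised as soon as it completes (prefix code):
  111→W | 00→Y | 00→Y | 111→W | 011→U | 011→U | 111→W | 110→X | 10→Q
Decoded message: WYYWUUWXQ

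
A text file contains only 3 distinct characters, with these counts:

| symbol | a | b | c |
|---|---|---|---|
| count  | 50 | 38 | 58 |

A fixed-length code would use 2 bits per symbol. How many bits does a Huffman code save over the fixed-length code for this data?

Fixed-length: 2 bits × 146 symbols = 292 bits.
Huffman merges:
combine b(38), a(50) → 88
combine c(58), 88 → 146
Huffman total = 88 + 146 = 234 bits.
Saving = 292 − 234 = 58 bits.

58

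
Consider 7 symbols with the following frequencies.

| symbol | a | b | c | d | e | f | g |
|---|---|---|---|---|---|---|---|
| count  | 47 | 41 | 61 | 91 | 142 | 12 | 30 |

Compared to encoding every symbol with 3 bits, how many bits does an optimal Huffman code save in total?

191

Fixed-length: 3 bits × 424 symbols = 1272 bits.
Huffman merges:
merge f(12) and g(30): 42
merge b(41) and 42: 83
merge a(47) and c(61): 108
merge 83 and d(91): 174
merge 108 and e(142): 250
merge 174 and 250: 424
Huffman total = 42 + 83 + 108 + 174 + 250 + 424 = 1081 bits.
Saving = 1272 − 1081 = 191 bits.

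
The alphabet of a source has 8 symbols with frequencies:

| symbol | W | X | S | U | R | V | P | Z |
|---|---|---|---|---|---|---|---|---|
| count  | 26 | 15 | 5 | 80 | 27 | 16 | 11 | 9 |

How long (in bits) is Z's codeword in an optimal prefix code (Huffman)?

5

Build the tree from the bottom:
merge S(5) and Z(9): 14
merge P(11) and 14: 25
merge X(15) and V(16): 31
merge 25 and W(26): 51
merge R(27) and 31: 58
merge 51 and 58: 109
merge U(80) and 109: 189
The subtree containing Z is merged 5 times, so code length = 5.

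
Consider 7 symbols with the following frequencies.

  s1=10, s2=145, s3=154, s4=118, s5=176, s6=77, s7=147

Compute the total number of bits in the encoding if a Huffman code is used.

2238

Merge the two smallest weights repeatedly:
merge s1(10) and s6(77): 87
merge 87 and s4(118): 205
merge s2(145) and s7(147): 292
merge s3(154) and s5(176): 330
merge 205 and 292: 497
merge 330 and 497: 827
The encoded length is the sum of every internal node's weight: 87 + 205 + 292 + 330 + 497 + 827 = 2238 bits.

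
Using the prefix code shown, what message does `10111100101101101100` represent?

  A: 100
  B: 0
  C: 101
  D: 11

Read left to right; each codeword is recognised as soon as it completes (prefix code):
  101→C | 11→D | 100→A | 101→C | 101→C | 101→C | 100→A
Decoded message: CDACCCA

CDACCCA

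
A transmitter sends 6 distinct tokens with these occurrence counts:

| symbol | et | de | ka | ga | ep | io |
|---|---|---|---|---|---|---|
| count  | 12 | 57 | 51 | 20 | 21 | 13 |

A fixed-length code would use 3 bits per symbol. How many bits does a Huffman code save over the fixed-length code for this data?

Fixed-length: 3 bits × 174 symbols = 522 bits.
Huffman merges:
et(12) + io(13) → 25
ga(20) + ep(21) → 41
25 + 41 → 66
ka(51) + de(57) → 108
66 + 108 → 174
Huffman total = 25 + 41 + 66 + 108 + 174 = 414 bits.
Saving = 522 − 414 = 108 bits.

108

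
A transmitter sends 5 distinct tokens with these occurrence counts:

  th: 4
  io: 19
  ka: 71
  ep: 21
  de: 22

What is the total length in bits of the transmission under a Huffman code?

Merge the two smallest weights repeatedly:
merge th(4) and io(19): 23
merge ep(21) and de(22): 43
merge 23 and 43: 66
merge 66 and ka(71): 137
The encoded length is the sum of every internal node's weight: 23 + 43 + 66 + 137 = 269 bits.

269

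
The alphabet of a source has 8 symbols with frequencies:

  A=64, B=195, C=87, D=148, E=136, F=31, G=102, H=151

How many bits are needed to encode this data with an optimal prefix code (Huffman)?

2642

Build the Huffman tree bottom-up:
merge F(31) and A(64): 95
merge C(87) and 95: 182
merge G(102) and E(136): 238
merge D(148) and H(151): 299
merge 182 and B(195): 377
merge 238 and 299: 537
merge 377 and 537: 914
The encoded length is the sum of every internal node's weight: 95 + 182 + 238 + 299 + 377 + 537 + 914 = 2642 bits.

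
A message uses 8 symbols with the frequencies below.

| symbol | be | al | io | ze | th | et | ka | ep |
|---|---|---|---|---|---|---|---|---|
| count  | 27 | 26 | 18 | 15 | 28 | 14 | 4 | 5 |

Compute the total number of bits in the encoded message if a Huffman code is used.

388

Build the Huffman tree bottom-up:
ka(4) + ep(5) → 9
9 + et(14) → 23
ze(15) + io(18) → 33
23 + al(26) → 49
be(27) + th(28) → 55
33 + 49 → 82
55 + 82 → 137
Each symbol's bit-cost is frequency × depth; summing gives 388 bits (equivalently 9 + 23 + 33 + 49 + 55 + 82 + 137).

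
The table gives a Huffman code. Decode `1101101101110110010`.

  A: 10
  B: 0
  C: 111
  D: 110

DDDCBDBA

Read left to right; each codeword is recognised as soon as it completes (prefix code):
  110→D | 110→D | 110→D | 111→C | 0→B | 110→D | 0→B | 10→A
Decoded message: DDDCBDBA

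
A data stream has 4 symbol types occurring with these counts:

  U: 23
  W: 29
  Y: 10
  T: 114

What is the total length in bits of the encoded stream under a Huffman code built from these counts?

271

Merge the two smallest weights repeatedly:
merge Y(10) and U(23): 33
merge W(29) and 33: 62
merge 62 and T(114): 176
Total encoded bits = sum of merged weights = 33 + 62 + 176 = 271.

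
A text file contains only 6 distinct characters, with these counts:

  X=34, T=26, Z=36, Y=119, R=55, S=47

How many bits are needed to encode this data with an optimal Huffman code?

Build the Huffman tree bottom-up:
combine T(26), X(34) → 60
combine Z(36), S(47) → 83
combine R(55), 60 → 115
combine 83, 115 → 198
combine Y(119), 198 → 317
Each symbol's bit-cost is frequency × depth; summing gives 773 bits (equivalently 60 + 83 + 115 + 198 + 317).

773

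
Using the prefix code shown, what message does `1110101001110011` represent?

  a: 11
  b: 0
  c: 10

acccbacba

Read left to right; each codeword is recognised as soon as it completes (prefix code):
  11→a | 10→c | 10→c | 10→c | 0→b | 11→a | 10→c | 0→b | 11→a
Decoded message: acccbacba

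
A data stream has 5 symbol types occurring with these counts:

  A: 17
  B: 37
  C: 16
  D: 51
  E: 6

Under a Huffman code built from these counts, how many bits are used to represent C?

Huffman merges, smallest pair first:
E(6) + C(16) → 22
A(17) + 22 → 39
B(37) + 39 → 76
D(51) + 76 → 127
C's leaf is at depth 4, giving a 4-bit codeword.

4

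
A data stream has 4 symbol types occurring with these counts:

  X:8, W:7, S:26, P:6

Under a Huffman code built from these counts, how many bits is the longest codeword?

Merge the two lowest-weight nodes at each step:
merge P(6) and W(7): 13
merge X(8) and 13: 21
merge 21 and S(26): 47
Maximum depth reached is 3.

3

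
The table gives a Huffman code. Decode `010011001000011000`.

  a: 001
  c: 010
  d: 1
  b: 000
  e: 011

Read left to right; each codeword is recognised as soon as it completes (prefix code):
  010→c | 011→e | 001→a | 000→b | 011→e | 000→b
Decoded message: ceabeb

ceabeb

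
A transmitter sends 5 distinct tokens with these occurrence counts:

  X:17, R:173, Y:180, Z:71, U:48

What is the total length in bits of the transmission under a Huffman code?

Merge the two smallest weights repeatedly:
combine X(17), U(48) → 65
combine 65, Z(71) → 136
combine 136, R(173) → 309
combine Y(180), 309 → 489
Total encoded bits = sum of merged weights = 65 + 136 + 309 + 489 = 999.

999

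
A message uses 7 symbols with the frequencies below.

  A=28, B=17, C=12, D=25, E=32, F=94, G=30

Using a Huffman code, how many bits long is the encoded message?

608

Merge the two smallest weights repeatedly:
C(12) + B(17) → 29
D(25) + A(28) → 53
29 + G(30) → 59
E(32) + 53 → 85
59 + 85 → 144
F(94) + 144 → 238
Total encoded bits = sum of merged weights = 29 + 53 + 59 + 85 + 144 + 238 = 608.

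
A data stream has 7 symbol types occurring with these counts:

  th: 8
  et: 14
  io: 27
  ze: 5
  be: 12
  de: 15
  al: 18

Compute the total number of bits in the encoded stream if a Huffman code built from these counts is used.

265

Build the Huffman tree bottom-up:
combine ze(5), th(8) → 13
combine be(12), 13 → 25
combine et(14), de(15) → 29
combine al(18), 25 → 43
combine io(27), 29 → 56
combine 43, 56 → 99
The encoded length is the sum of every internal node's weight: 13 + 25 + 29 + 43 + 56 + 99 = 265 bits.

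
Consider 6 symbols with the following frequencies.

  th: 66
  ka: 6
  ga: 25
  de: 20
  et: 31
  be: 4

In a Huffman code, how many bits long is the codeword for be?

5

Repeatedly merge the two smallest:
be(4) + ka(6) → 10
10 + de(20) → 30
ga(25) + 30 → 55
et(31) + 55 → 86
th(66) + 86 → 152
be's leaf is at depth 5, giving a 5-bit codeword.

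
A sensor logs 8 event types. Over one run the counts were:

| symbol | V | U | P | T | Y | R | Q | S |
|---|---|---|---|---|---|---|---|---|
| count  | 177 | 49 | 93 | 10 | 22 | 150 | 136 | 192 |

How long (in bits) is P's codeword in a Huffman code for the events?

Repeatedly merge the two smallest:
T(10) + Y(22) → 32
32 + U(49) → 81
81 + P(93) → 174
Q(136) + R(150) → 286
174 + V(177) → 351
S(192) + 286 → 478
351 + 478 → 829
The subtree containing P is merged 3 times, so code length = 3.

3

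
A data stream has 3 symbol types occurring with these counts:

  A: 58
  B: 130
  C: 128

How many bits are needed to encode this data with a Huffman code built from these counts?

Merge the two smallest weights repeatedly:
merge A(58) and C(128): 186
merge B(130) and 186: 316
Each symbol's bit-cost is frequency × depth; summing gives 502 bits (equivalently 186 + 316).

502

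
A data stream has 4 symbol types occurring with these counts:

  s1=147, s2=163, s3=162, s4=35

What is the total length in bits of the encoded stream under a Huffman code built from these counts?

Merge the two smallest weights repeatedly:
combine s4(35), s1(147) → 182
combine s3(162), s2(163) → 325
combine 182, 325 → 507
The encoded length is the sum of every internal node's weight: 182 + 325 + 507 = 1014 bits.

1014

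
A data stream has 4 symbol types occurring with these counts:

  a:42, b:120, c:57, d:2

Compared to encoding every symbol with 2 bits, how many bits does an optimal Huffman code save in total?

76

Fixed-length: 2 bits × 221 symbols = 442 bits.
Huffman merges:
combine d(2), a(42) → 44
combine 44, c(57) → 101
combine 101, b(120) → 221
Huffman total = 44 + 101 + 221 = 366 bits.
Saving = 442 − 366 = 76 bits.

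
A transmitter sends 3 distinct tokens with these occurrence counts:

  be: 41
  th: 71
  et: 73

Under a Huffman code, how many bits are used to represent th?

2

Repeatedly merge the two smallest:
merge be(41) and th(71): 112
merge et(73) and 112: 185
The subtree containing th is merged 2 times, so code length = 2.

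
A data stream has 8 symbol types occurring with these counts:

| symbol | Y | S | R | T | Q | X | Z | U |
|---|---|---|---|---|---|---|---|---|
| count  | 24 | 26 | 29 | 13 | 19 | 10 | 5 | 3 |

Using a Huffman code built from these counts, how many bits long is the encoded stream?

358

Greedily combine the two least-frequent nodes:
combine U(3), Z(5) → 8
combine 8, X(10) → 18
combine T(13), 18 → 31
combine Q(19), Y(24) → 43
combine S(26), R(29) → 55
combine 31, 43 → 74
combine 55, 74 → 129
Each symbol's bit-cost is frequency × depth; summing gives 358 bits (equivalently 8 + 18 + 31 + 43 + 55 + 74 + 129).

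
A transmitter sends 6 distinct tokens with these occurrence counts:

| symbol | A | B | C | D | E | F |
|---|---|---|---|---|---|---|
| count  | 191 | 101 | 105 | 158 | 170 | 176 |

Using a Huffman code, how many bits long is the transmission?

2336

Greedily combine the two least-frequent nodes:
merge B(101) and C(105): 206
merge D(158) and E(170): 328
merge F(176) and A(191): 367
merge 206 and 328: 534
merge 367 and 534: 901
Total encoded bits = sum of merged weights = 206 + 328 + 367 + 534 + 901 = 2336.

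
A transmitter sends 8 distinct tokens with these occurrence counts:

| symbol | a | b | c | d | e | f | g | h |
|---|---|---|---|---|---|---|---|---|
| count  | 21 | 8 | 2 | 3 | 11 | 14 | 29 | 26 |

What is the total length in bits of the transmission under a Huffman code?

305

Build the Huffman tree bottom-up:
combine c(2), d(3) → 5
combine 5, b(8) → 13
combine e(11), 13 → 24
combine f(14), a(21) → 35
combine 24, h(26) → 50
combine g(29), 35 → 64
combine 50, 64 → 114
Total encoded bits = sum of merged weights = 5 + 13 + 24 + 35 + 50 + 64 + 114 = 305.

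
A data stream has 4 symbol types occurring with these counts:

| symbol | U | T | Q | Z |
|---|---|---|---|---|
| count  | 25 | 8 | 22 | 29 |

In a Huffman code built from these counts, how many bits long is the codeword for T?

Build the tree from the bottom:
combine T(8), Q(22) → 30
combine U(25), Z(29) → 54
combine 30, 54 → 84
T's leaf is at depth 2, giving a 2-bit codeword.

2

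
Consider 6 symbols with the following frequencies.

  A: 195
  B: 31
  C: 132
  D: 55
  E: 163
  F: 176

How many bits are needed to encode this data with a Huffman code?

Greedily combine the two least-frequent nodes:
merge B(31) and D(55): 86
merge 86 and C(132): 218
merge E(163) and F(176): 339
merge A(195) and 218: 413
merge 339 and 413: 752
Total encoded bits = sum of merged weights = 86 + 218 + 339 + 413 + 752 = 1808.

1808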